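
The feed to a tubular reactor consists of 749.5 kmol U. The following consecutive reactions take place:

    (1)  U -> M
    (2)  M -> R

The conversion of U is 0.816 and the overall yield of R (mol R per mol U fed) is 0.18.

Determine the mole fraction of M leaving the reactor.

0.636

Conversion of U: U consumed = 1ξ₁ = 0.816 × 749.5 → ξ₁ = 611.6 kmol.
Yield of R: 1ξ₂ / 749.5 = 0.18 → ξ₂ = 134.9 kmol.
Outlet amounts (n = n₀ + Σ ν·ξ):
  U: 749.5 − 1(611.6) = 137.9
  M: 0 + 1(611.6) − 1(134.9) = 476.7
  R: 0 + 1(134.9) = 134.9
Total out = 749.5 kmol; y_M = 476.7 / 749.5 = 0.636.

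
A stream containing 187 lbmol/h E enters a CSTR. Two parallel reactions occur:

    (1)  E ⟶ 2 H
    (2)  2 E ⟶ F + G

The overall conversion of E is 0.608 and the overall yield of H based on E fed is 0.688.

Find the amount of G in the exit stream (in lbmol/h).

24.7 lbmol/h

Yield of H: 2ξ₁ / 187 = 0.688 → ξ₁ = 64.33 lbmol/h.
Conversion of E: 1ξ₁ + 2ξ₂ = 0.608 × 187 = 113.7 → ξ₂ = 24.68 lbmol/h.
Outlet amounts (n = n₀ + Σ ν·ξ):
  E: 187 − 1(64.33) − 2(24.68) = 73.3
  H: 0 + 2(64.33) = 128.7
  F: 0 + 1(24.68) = 24.68
  G: 0 + 1(24.68) = 24.68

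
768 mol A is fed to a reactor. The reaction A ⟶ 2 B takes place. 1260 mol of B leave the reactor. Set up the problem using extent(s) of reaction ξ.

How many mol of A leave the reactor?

For B: n = n₀ + 2ξ → 1260 = 0 + 2ξ, giving ξ = 630 mol.
Outlet amounts (n = n₀ + ν ξ):
  A: 768 − 1(630) = 138
  B: 0 + 2(630) = 1260

138 mol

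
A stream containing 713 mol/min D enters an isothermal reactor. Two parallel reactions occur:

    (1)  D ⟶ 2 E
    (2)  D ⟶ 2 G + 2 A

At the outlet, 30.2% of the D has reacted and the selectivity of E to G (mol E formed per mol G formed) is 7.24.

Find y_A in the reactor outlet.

0.0533

Conversion of D: D consumed = 0.302 × 713 = 215.3 mol/min = 1ξ₁ + 1ξ₂.
Selectivity: 2ξ₁ / (2ξ₂) = 7.24 → ξ₁ = 7.24 ξ₂.
Substitute: (1·7.24 + 1) ξ₂ = 215.3 → ξ₂ = 26.13 mol/min, ξ₁ = 189.2 mol/min.
Outlet amounts (n = n₀ + Σ ν·ξ):
  D: 713 − 1(189.2) − 1(26.13) = 497.7
  E: 0 + 2(189.2) = 378.4
  G: 0 + 2(26.13) = 52.26
  A: 0 + 2(26.13) = 52.26
Total out = 980.6 mol/min; y_A = 52.26 / 980.6 = 0.0533.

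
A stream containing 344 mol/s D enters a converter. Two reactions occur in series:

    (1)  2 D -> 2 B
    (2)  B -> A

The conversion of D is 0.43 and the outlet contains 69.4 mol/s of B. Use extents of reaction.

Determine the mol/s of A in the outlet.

Conversion of D: D consumed = 2ξ₁ = 0.43 × 344 → ξ₁ = 73.96 mol/s.
B balance: n_B = 0 + 2ξ₁ − 1ξ₂ = 69.4 → ξ₂ = (2·73.96 − 69.4)/1 = 78.52 mol/s.
Outlet amounts (n = n₀ + Σ ν·ξ):
  D: 344 − 2(73.96) = 196.1
  B: 0 + 2(73.96) − 1(78.52) = 69.4
  A: 0 + 1(78.52) = 78.52

78.5 mol/s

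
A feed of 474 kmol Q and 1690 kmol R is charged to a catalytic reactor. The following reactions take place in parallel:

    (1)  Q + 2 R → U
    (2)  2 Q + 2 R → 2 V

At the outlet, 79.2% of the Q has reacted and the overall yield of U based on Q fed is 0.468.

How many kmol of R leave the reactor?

1090 kmol

Yield of U: 1ξ₁ / 474 = 0.468 → ξ₁ = 221.8 kmol.
Conversion of Q: 1ξ₁ + 2ξ₂ = 0.792 × 474 = 375.4 → ξ₂ = 76.79 kmol.
Outlet amounts (n = n₀ + Σ ν·ξ):
  Q: 474 − 1(221.8) − 2(76.79) = 98.59
  R: 1690 − 2(221.8) − 2(76.79) = 1093
  U: 0 + 1(221.8) = 221.8
  V: 0 + 2(76.79) = 153.6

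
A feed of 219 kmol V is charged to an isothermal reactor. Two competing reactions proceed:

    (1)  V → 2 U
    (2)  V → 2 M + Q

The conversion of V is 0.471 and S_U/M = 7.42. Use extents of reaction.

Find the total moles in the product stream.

334 kmol

Conversion of V: V consumed = 0.471 × 219 = 103.1 kmol = 1ξ₁ + 1ξ₂.
Selectivity: 2ξ₁ / (2ξ₂) = 7.42 → ξ₁ = 7.42 ξ₂.
Substitute: (1·7.42 + 1) ξ₂ = 103.1 → ξ₂ = 12.25 kmol, ξ₁ = 90.9 kmol.
Outlet amounts (n = n₀ + Σ ν·ξ):
  V: 219 − 1(90.9) − 1(12.25) = 115.9
  U: 0 + 2(90.9) = 181.8
  M: 0 + 2(12.25) = 24.5
  Q: 0 + 1(12.25) = 12.25
Total out = 115.9 + 181.8 + 24.5 + 12.25 = 334.4 kmol.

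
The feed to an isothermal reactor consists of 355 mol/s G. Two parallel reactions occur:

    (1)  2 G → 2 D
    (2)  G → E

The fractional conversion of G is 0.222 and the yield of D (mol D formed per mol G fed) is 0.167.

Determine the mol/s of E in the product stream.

Yield of D: 2ξ₁ / 355 = 0.167 → ξ₁ = 29.64 mol/s.
Conversion of G: 2ξ₁ + 1ξ₂ = 0.222 × 355 = 78.81 → ξ₂ = 19.52 mol/s.
Outlet amounts (n = n₀ + Σ ν·ξ):
  G: 355 − 2(29.64) − 1(19.52) = 276.2
  D: 0 + 2(29.64) = 59.29
  E: 0 + 1(19.52) = 19.52

19.5 mol/s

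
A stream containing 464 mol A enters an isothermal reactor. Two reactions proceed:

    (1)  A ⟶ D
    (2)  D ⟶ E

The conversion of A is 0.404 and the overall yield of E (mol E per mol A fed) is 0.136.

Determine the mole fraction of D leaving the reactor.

Conversion of A: A consumed = 1ξ₁ = 0.404 × 464 → ξ₁ = 187.5 mol.
Yield of E: 1ξ₂ / 464 = 0.136 → ξ₂ = 63.1 mol.
Outlet amounts (n = n₀ + Σ ν·ξ):
  A: 464 − 1(187.5) = 276.5
  D: 0 + 1(187.5) − 1(63.1) = 124.4
  E: 0 + 1(63.1) = 63.1
Total out = 464 mol; y_D = 124.4 / 464 = 0.268.

0.268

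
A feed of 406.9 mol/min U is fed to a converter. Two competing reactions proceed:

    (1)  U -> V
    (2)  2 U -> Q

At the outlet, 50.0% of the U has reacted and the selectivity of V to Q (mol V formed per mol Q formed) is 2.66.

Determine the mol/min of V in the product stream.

116 mol/min

Conversion of U: U consumed = 0.5 × 406.9 = 203.4 mol/min = 1ξ₁ + 2ξ₂.
Selectivity: 1ξ₁ / (1ξ₂) = 2.66 → ξ₁ = 2.66 ξ₂.
Substitute: (1·2.66 + 2) ξ₂ = 203.4 → ξ₂ = 43.66 mol/min, ξ₁ = 116.1 mol/min.
Outlet amounts (n = n₀ + Σ ν·ξ):
  U: 406.9 − 1(116.1) − 2(43.66) = 203.4
  V: 0 + 1(116.1) = 116.1
  Q: 0 + 1(43.66) = 43.66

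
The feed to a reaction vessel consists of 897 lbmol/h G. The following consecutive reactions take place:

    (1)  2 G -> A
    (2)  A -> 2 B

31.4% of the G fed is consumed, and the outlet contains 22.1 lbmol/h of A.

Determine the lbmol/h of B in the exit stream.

Conversion of G: G consumed = 2ξ₁ = 0.314 × 897 → ξ₁ = 140.8 lbmol/h.
A balance: n_A = 0 + 1ξ₁ − 1ξ₂ = 22.1 → ξ₂ = (1·140.8 − 22.1)/1 = 118.7 lbmol/h.
Outlet amounts (n = n₀ + Σ ν·ξ):
  G: 897 − 2(140.8) = 615.3
  A: 0 + 1(140.8) − 1(118.7) = 22.1
  B: 0 + 2(118.7) = 237.5

237 lbmol/h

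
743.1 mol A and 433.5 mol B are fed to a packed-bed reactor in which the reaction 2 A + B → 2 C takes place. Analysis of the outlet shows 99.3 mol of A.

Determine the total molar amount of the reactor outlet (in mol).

For A: n = n₀ − 2ξ → 99.3 = 743.1 − 2ξ, giving ξ = 321.9 mol.
Outlet amounts (n = n₀ + ν ξ):
  A: 743.1 − 2(321.9) = 99.3
  B: 433.5 − 1(321.9) = 111.6
  C: 0 + 2(321.9) = 643.8
Total out = 99.3 + 111.6 + 643.8 = 854.7 mol.

855 mol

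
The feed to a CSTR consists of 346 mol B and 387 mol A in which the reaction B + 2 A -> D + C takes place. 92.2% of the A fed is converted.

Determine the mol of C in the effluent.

A reacted = 0.922 × 387 = 356.8 mol; ν_A = −2, so ξ = 356.8/2 = 178.4 mol.
Outlet amounts (n = n₀ + ν ξ):
  B: 346 − 1(178.4) = 167.6
  A: 387 − 2(178.4) = 30.19
  D: 0 + 1(178.4) = 178.4
  C: 0 + 1(178.4) = 178.4

178 mol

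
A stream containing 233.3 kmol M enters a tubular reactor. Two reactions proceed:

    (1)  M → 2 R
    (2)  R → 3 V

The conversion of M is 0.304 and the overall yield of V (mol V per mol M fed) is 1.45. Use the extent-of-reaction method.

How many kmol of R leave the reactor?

29.1 kmol

Conversion of M: M consumed = 1ξ₁ = 0.304 × 233.3 → ξ₁ = 70.92 kmol.
Yield of V: 3ξ₂ / 233.3 = 1.45 → ξ₂ = 112.8 kmol.
Outlet amounts (n = n₀ + Σ ν·ξ):
  M: 233.3 − 1(70.92) = 162.4
  R: 0 + 2(70.92) − 1(112.8) = 29.08
  V: 0 + 3(112.8) = 338.3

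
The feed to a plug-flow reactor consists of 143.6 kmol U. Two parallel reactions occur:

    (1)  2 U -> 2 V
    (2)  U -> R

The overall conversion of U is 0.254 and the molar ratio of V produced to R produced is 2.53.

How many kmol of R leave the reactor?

Conversion of U: U consumed = 0.254 × 143.6 = 36.47 kmol = 2ξ₁ + 1ξ₂.
Selectivity: 2ξ₁ / (1ξ₂) = 2.53 → ξ₁ = 1.265 ξ₂.
Substitute: (2·1.265 + 1) ξ₂ = 36.47 → ξ₂ = 10.33 kmol, ξ₁ = 13.07 kmol.
Outlet amounts (n = n₀ + Σ ν·ξ):
  U: 143.6 − 2(13.07) − 1(10.33) = 107.1
  V: 0 + 2(13.07) = 26.14
  R: 0 + 1(10.33) = 10.33

10.3 kmol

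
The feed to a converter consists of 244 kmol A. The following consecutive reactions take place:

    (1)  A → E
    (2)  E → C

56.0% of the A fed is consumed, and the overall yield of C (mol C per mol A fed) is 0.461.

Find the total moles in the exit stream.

244 kmol

Conversion of A: A consumed = 1ξ₁ = 0.56 × 244 → ξ₁ = 136.6 kmol.
Yield of C: 1ξ₂ / 244 = 0.461 → ξ₂ = 112.5 kmol.
Outlet amounts (n = n₀ + Σ ν·ξ):
  A: 244 − 1(136.6) = 107.4
  E: 0 + 1(136.6) − 1(112.5) = 24.16
  C: 0 + 1(112.5) = 112.5
Total out = 107.4 + 24.16 + 112.5 = 244 kmol.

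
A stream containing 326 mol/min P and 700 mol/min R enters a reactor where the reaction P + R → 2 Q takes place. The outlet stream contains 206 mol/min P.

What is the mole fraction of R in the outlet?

For P: n = n₀ − 1ξ → 206 = 326 − 1ξ, giving ξ = 120 mol/min.
Outlet amounts (n = n₀ + ν ξ):
  P: 326 − 1(120) = 206
  R: 700 − 1(120) = 580
  Q: 0 + 2(120) = 240
Total out = 1026 mol/min; y_R = 580 / 1026 = 0.5653.

0.565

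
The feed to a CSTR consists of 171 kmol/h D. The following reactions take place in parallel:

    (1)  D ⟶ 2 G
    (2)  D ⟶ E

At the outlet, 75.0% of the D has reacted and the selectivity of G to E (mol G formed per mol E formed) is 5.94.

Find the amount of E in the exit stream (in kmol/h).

32.3 kmol/h

Conversion of D: D consumed = 0.75 × 171 = 128.2 kmol/h = 1ξ₁ + 1ξ₂.
Selectivity: 2ξ₁ / (1ξ₂) = 5.94 → ξ₁ = 2.97 ξ₂.
Substitute: (1·2.97 + 1) ξ₂ = 128.2 → ξ₂ = 32.3 kmol/h, ξ₁ = 95.95 kmol/h.
Outlet amounts (n = n₀ + Σ ν·ξ):
  D: 171 − 1(95.95) − 1(32.3) = 42.75
  G: 0 + 2(95.95) = 191.9
  E: 0 + 1(32.3) = 32.3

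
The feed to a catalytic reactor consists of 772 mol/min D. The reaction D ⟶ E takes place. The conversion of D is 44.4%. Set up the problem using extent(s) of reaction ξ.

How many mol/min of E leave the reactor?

343 mol/min

D reacted = 0.444 × 772 = 342.8 mol/min; ν_D = −1, so ξ = 342.8/1 = 342.8 mol/min.
Outlet amounts (n = n₀ + ν ξ):
  D: 772 − 1(342.8) = 429.2
  E: 0 + 1(342.8) = 342.8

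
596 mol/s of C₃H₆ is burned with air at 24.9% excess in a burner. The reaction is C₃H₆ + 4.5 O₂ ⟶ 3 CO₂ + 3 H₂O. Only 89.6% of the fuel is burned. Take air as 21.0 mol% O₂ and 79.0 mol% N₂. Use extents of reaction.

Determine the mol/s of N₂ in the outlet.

12600 mol/s

Stoichiometric O₂ = 4.5 × 596 = 2682 mol/s; O₂ fed = 2682 × 1.249 = 3350 mol/s.
N₂ fed = 3350 × 79/21 = 12600 mol/s.
Fuel reacted = 0.896 × 596 → ξ = 534 mol/s.
Outlet (n = n₀ + ν ξ):
  C₃H₆: 596 − 1(534) = 61.98
  O₂: 3350 − 4.5(534) = 946.7
  N₂: 12600 (inert)
  CO₂: 0 + 3(534) = 1602
  H₂O: 0 + 3(534) = 1602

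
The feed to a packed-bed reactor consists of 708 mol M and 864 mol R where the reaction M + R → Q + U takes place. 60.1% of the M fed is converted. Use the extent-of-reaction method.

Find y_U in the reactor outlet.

0.271

M reacted = 0.601 × 708 = 425.5 mol; ν_M = −1, so ξ = 425.5/1 = 425.5 mol.
Outlet amounts (n = n₀ + ν ξ):
  M: 708 − 1(425.5) = 282.5
  R: 864 − 1(425.5) = 438.5
  Q: 0 + 1(425.5) = 425.5
  U: 0 + 1(425.5) = 425.5
Total out = 1572 mol; y_U = 425.5 / 1572 = 0.2707.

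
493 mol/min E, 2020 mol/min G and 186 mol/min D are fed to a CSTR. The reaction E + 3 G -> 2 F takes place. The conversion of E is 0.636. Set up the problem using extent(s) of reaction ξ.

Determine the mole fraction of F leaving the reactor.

0.303

E reacted = 0.636 × 493 = 313.5 mol/min; ν_E = −1, so ξ = 313.5/1 = 313.5 mol/min.
Outlet amounts (n = n₀ + ν ξ):
  E: 493 − 1(313.5) = 179.5
  G: 2020 − 3(313.5) = 1079
  F: 0 + 2(313.5) = 627.1
  D: 186 (inert)
Total out = 2072 mol/min; y_F = 627.1 / 2072 = 0.3027.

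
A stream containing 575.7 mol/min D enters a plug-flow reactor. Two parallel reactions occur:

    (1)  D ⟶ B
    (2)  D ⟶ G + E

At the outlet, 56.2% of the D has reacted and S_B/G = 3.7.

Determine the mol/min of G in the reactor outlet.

Conversion of D: D consumed = 0.562 × 575.7 = 323.5 mol/min = 1ξ₁ + 1ξ₂.
Selectivity: 1ξ₁ / (1ξ₂) = 3.7 → ξ₁ = 3.7 ξ₂.
Substitute: (1·3.7 + 1) ξ₂ = 323.5 → ξ₂ = 68.84 mol/min, ξ₁ = 254.7 mol/min.
Outlet amounts (n = n₀ + Σ ν·ξ):
  D: 575.7 − 1(254.7) − 1(68.84) = 252.2
  B: 0 + 1(254.7) = 254.7
  G: 0 + 1(68.84) = 68.84
  E: 0 + 1(68.84) = 68.84

68.8 mol/min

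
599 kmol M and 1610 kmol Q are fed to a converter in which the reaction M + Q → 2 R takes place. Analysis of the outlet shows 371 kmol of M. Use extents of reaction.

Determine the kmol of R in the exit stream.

456 kmol

For M: n = n₀ − 1ξ → 371 = 599 − 1ξ, giving ξ = 228 kmol.
Outlet amounts (n = n₀ + ν ξ):
  M: 599 − 1(228) = 371
  Q: 1610 − 1(228) = 1382
  R: 0 + 2(228) = 456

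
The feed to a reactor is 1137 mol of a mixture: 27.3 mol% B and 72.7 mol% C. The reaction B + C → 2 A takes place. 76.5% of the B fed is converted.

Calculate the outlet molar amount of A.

475 mol

B reacted = 0.765 × 310.4 = 237.5 mol; ν_B = −1, so ξ = 237.5/1 = 237.5 mol.
Outlet amounts (n = n₀ + ν ξ):
  B: 310.4 − 1(237.5) = 72.94
  C: 826.6 − 1(237.5) = 589.1
  A: 0 + 2(237.5) = 474.9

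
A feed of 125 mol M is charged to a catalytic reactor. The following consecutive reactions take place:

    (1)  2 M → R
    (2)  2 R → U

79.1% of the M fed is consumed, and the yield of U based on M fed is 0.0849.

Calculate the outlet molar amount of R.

28.2 mol

Conversion of M: M consumed = 2ξ₁ = 0.791 × 125 → ξ₁ = 49.44 mol.
Yield of U: 1ξ₂ / 125 = 0.0849 → ξ₂ = 10.61 mol.
Outlet amounts (n = n₀ + Σ ν·ξ):
  M: 125 − 2(49.44) = 26.12
  R: 0 + 1(49.44) − 2(10.61) = 28.21
  U: 0 + 1(10.61) = 10.61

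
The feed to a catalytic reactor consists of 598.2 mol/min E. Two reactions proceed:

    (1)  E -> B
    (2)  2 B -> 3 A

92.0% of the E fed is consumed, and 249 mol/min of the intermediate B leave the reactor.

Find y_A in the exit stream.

Conversion of E: E consumed = 1ξ₁ = 0.92 × 598.2 → ξ₁ = 550.3 mol/min.
B balance: n_B = 0 + 1ξ₁ − 2ξ₂ = 249 → ξ₂ = (1·550.3 − 249)/2 = 150.7 mol/min.
Outlet amounts (n = n₀ + Σ ν·ξ):
  E: 598.2 − 1(550.3) = 47.86
  B: 0 + 1(550.3) − 2(150.7) = 249
  A: 0 + 3(150.7) = 452
Total out = 748.9 mol/min; y_A = 452 / 748.9 = 0.6036.

0.604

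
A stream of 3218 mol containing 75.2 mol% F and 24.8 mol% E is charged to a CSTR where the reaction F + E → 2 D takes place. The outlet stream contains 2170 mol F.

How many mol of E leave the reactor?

For F: n = n₀ − 1ξ → 2170 = 2420 − 1ξ, giving ξ = 249.9 mol.
Outlet amounts (n = n₀ + ν ξ):
  F: 2420 − 1(249.9) = 2170
  E: 798.1 − 1(249.9) = 548.1
  D: 0 + 2(249.9) = 499.9

548 mol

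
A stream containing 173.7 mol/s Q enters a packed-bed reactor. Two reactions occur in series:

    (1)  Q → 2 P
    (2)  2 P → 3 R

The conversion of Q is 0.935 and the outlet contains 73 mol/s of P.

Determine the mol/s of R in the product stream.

378 mol/s

Conversion of Q: Q consumed = 1ξ₁ = 0.935 × 173.7 → ξ₁ = 162.4 mol/s.
P balance: n_P = 0 + 2ξ₁ − 2ξ₂ = 73 → ξ₂ = (2·162.4 − 73)/2 = 125.9 mol/s.
Outlet amounts (n = n₀ + Σ ν·ξ):
  Q: 173.7 − 1(162.4) = 11.29
  P: 0 + 2(162.4) − 2(125.9) = 73
  R: 0 + 3(125.9) = 377.7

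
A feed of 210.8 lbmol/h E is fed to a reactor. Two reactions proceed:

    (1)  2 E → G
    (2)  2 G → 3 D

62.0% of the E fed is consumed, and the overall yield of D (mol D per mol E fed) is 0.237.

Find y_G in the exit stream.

Conversion of E: E consumed = 2ξ₁ = 0.62 × 210.8 → ξ₁ = 65.35 lbmol/h.
Yield of D: 3ξ₂ / 210.8 = 0.237 → ξ₂ = 16.65 lbmol/h.
Outlet amounts (n = n₀ + Σ ν·ξ):
  E: 210.8 − 2(65.35) = 80.1
  G: 0 + 1(65.35) − 2(16.65) = 32.04
  D: 0 + 3(16.65) = 49.96
Total out = 162.1 lbmol/h; y_G = 32.04 / 162.1 = 0.1977.

0.198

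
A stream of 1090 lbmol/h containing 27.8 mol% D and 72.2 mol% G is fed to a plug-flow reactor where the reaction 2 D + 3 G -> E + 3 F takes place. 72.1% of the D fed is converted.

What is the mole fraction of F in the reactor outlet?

0.334

D reacted = 0.721 × 303 = 218.5 lbmol/h; ν_D = −2, so ξ = 218.5/2 = 109.2 lbmol/h.
Outlet amounts (n = n₀ + ν ξ):
  D: 303 − 2(109.2) = 84.54
  G: 787 − 3(109.2) = 459.3
  E: 0 + 1(109.2) = 109.2
  F: 0 + 3(109.2) = 327.7
Total out = 980.8 lbmol/h; y_F = 327.7 / 980.8 = 0.3341.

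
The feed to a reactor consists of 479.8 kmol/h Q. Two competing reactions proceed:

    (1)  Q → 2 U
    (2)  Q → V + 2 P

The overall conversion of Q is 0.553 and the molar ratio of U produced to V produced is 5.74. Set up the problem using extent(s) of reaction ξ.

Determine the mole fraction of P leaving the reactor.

0.169

Conversion of Q: Q consumed = 0.553 × 479.8 = 265.3 kmol/h = 1ξ₁ + 1ξ₂.
Selectivity: 2ξ₁ / (1ξ₂) = 5.74 → ξ₁ = 2.87 ξ₂.
Substitute: (1·2.87 + 1) ξ₂ = 265.3 → ξ₂ = 68.56 kmol/h, ξ₁ = 196.8 kmol/h.
Outlet amounts (n = n₀ + Σ ν·ξ):
  Q: 479.8 − 1(196.8) − 1(68.56) = 214.5
  U: 0 + 2(196.8) = 393.5
  V: 0 + 1(68.56) = 68.56
  P: 0 + 2(68.56) = 137.1
Total out = 813.7 kmol/h; y_P = 137.1 / 813.7 = 0.1685.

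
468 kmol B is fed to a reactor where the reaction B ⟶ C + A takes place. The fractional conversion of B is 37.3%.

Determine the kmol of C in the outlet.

175 kmol

B reacted = 0.373 × 468 = 174.6 kmol; ν_B = −1, so ξ = 174.6/1 = 174.6 kmol.
Outlet amounts (n = n₀ + ν ξ):
  B: 468 − 1(174.6) = 293.4
  C: 0 + 1(174.6) = 174.6
  A: 0 + 1(174.6) = 174.6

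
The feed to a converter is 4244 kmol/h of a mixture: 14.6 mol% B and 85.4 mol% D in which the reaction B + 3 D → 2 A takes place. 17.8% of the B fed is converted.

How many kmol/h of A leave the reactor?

B reacted = 0.178 × 619.6 = 110.3 kmol/h; ν_B = −1, so ξ = 110.3/1 = 110.3 kmol/h.
Outlet amounts (n = n₀ + ν ξ):
  B: 619.6 − 1(110.3) = 509.3
  D: 3624 − 3(110.3) = 3293
  A: 0 + 2(110.3) = 220.6

221 kmol/h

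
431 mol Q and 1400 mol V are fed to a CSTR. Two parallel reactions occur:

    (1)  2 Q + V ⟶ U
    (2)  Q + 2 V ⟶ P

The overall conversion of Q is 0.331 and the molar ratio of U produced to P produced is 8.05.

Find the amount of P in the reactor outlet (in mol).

8.34 mol

Conversion of Q: Q consumed = 0.331 × 431 = 142.7 mol = 2ξ₁ + 1ξ₂.
Selectivity: 1ξ₁ / (1ξ₂) = 8.05 → ξ₁ = 8.05 ξ₂.
Substitute: (2·8.05 + 1) ξ₂ = 142.7 → ξ₂ = 8.343 mol, ξ₁ = 67.16 mol.
Outlet amounts (n = n₀ + Σ ν·ξ):
  Q: 431 − 2(67.16) − 1(8.343) = 288.3
  V: 1400 − 1(67.16) − 2(8.343) = 1316
  U: 0 + 1(67.16) = 67.16
  P: 0 + 1(8.343) = 8.343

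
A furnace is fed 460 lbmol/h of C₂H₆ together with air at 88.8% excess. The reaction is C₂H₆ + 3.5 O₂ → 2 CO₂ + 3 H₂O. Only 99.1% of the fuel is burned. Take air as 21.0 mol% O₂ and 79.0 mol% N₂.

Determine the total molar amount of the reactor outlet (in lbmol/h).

Stoichiometric O₂ = 3.5 × 460 = 1610 lbmol/h; O₂ fed = 1610 × 1.888 = 3040 lbmol/h.
N₂ fed = 3040 × 79/21 = 11430 lbmol/h.
Fuel reacted = 0.991 × 460 → ξ = 455.9 lbmol/h.
Outlet (n = n₀ + ν ξ):
  C₂H₆: 460 − 1(455.9) = 4.14
  O₂: 3040 − 3.5(455.9) = 1444
  N₂: 11430 (inert)
  CO₂: 0 + 2(455.9) = 911.7
  H₂O: 0 + 3(455.9) = 1368
Total out = 4.14 + 1444 + 11430 + 911.7 + 1368 = 15160 lbmol/h.

15200 lbmol/h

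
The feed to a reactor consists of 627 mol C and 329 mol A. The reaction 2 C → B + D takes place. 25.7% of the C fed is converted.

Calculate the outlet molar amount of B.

80.6 mol

C reacted = 0.257 × 627 = 161.1 mol; ν_C = −2, so ξ = 161.1/2 = 80.57 mol.
Outlet amounts (n = n₀ + ν ξ):
  C: 627 − 2(80.57) = 465.9
  B: 0 + 1(80.57) = 80.57
  D: 0 + 1(80.57) = 80.57
  A: 329 (inert)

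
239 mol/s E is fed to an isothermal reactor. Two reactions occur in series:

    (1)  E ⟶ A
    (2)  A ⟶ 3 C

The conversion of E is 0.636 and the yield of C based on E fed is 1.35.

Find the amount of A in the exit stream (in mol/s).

44.5 mol/s

Conversion of E: E consumed = 1ξ₁ = 0.636 × 239 → ξ₁ = 152 mol/s.
Yield of C: 3ξ₂ / 239 = 1.35 → ξ₂ = 107.6 mol/s.
Outlet amounts (n = n₀ + Σ ν·ξ):
  E: 239 − 1(152) = 87
  A: 0 + 1(152) − 1(107.6) = 44.45
  C: 0 + 3(107.6) = 322.7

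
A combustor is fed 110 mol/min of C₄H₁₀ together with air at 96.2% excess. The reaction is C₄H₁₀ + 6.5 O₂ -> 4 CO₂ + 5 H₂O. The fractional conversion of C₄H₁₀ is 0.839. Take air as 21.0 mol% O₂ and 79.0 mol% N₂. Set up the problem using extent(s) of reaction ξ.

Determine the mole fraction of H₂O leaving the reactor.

Stoichiometric O₂ = 6.5 × 110 = 715 mol/min; O₂ fed = 715 × 1.962 = 1403 mol/min.
N₂ fed = 1403 × 79/21 = 5277 mol/min.
Fuel reacted = 0.839 × 110 → ξ = 92.29 mol/min.
Outlet (n = n₀ + ν ξ):
  C₄H₁₀: 110 − 1(92.29) = 17.71
  O₂: 1403 − 6.5(92.29) = 802.9
  N₂: 5277 (inert)
  CO₂: 0 + 4(92.29) = 369.2
  H₂O: 0 + 5(92.29) = 461.4
Total out = 6929 mol/min; y_H₂O = 461.4 / 6929 = 0.0666.

0.0666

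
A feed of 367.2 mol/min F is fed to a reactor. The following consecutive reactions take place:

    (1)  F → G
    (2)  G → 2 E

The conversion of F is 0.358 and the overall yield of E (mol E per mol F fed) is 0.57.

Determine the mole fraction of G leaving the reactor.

Conversion of F: F consumed = 1ξ₁ = 0.358 × 367.2 → ξ₁ = 131.5 mol/min.
Yield of E: 2ξ₂ / 367.2 = 0.57 → ξ₂ = 104.7 mol/min.
Outlet amounts (n = n₀ + Σ ν·ξ):
  F: 367.2 − 1(131.5) = 235.7
  G: 0 + 1(131.5) − 1(104.7) = 26.81
  E: 0 + 2(104.7) = 209.3
Total out = 471.9 mol/min; y_G = 26.81 / 471.9 = 0.05681.

0.0568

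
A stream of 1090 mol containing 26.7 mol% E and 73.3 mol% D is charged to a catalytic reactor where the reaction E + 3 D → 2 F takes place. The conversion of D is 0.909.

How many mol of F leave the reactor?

D reacted = 0.909 × 799 = 726.3 mol; ν_D = −3, so ξ = 726.3/3 = 242.1 mol.
Outlet amounts (n = n₀ + ν ξ):
  E: 291 − 1(242.1) = 48.94
  D: 799 − 3(242.1) = 72.71
  F: 0 + 2(242.1) = 484.2

484 mol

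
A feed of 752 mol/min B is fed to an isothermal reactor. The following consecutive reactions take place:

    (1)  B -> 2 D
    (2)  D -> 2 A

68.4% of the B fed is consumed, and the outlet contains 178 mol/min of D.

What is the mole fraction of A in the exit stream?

0.804

Conversion of B: B consumed = 1ξ₁ = 0.684 × 752 → ξ₁ = 514.4 mol/min.
D balance: n_D = 0 + 2ξ₁ − 1ξ₂ = 178 → ξ₂ = (2·514.4 − 178)/1 = 850.7 mol/min.
Outlet amounts (n = n₀ + Σ ν·ξ):
  B: 752 − 1(514.4) = 237.6
  D: 0 + 2(514.4) − 1(850.7) = 178
  A: 0 + 2(850.7) = 1701
Total out = 2117 mol/min; y_A = 1701 / 2117 = 0.8037.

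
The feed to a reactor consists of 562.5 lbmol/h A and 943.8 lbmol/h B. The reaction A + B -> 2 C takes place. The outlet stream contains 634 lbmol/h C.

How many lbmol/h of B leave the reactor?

For C: n = n₀ + 2ξ → 634 = 0 + 2ξ, giving ξ = 317 lbmol/h.
Outlet amounts (n = n₀ + ν ξ):
  A: 562.5 − 1(317) = 245.5
  B: 943.8 − 1(317) = 626.8
  C: 0 + 2(317) = 634

627 lbmol/h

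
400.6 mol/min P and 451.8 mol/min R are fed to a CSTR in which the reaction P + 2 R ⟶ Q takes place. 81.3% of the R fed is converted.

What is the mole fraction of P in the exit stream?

R reacted = 0.813 × 451.8 = 367.3 mol/min; ν_R = −2, so ξ = 367.3/2 = 183.7 mol/min.
Outlet amounts (n = n₀ + ν ξ):
  P: 400.6 − 1(183.7) = 216.9
  R: 451.8 − 2(183.7) = 84.49
  Q: 0 + 1(183.7) = 183.7
Total out = 485.1 mol/min; y_P = 216.9 / 485.1 = 0.4472.

0.447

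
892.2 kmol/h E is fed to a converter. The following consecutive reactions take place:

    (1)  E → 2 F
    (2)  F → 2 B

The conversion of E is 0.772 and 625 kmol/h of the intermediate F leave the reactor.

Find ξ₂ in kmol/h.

Conversion of E: E consumed = 1ξ₁ = 0.772 × 892.2 → ξ₁ = 688.8 kmol/h.
F balance: n_F = 0 + 2ξ₁ − 1ξ₂ = 625 → ξ₂ = (2·688.8 − 625)/1 = 752.6 kmol/h.
Outlet amounts (n = n₀ + Σ ν·ξ):
  E: 892.2 − 1(688.8) = 203.4
  F: 0 + 2(688.8) − 1(752.6) = 625
  B: 0 + 2(752.6) = 1505

ξ₂ = 753 kmol/h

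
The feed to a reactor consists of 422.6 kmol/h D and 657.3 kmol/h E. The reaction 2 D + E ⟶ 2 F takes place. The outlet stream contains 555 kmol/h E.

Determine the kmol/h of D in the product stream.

218 kmol/h

For E: n = n₀ − 1ξ → 555 = 657.3 − 1ξ, giving ξ = 102.3 kmol/h.
Outlet amounts (n = n₀ + ν ξ):
  D: 422.6 − 2(102.3) = 218
  E: 657.3 − 1(102.3) = 555
  F: 0 + 2(102.3) = 204.6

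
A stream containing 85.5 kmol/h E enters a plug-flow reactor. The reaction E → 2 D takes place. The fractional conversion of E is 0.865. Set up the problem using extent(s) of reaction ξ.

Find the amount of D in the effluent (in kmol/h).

148 kmol/h

E reacted = 0.865 × 85.5 = 73.96 kmol/h; ν_E = −1, so ξ = 73.96/1 = 73.96 kmol/h.
Outlet amounts (n = n₀ + ν ξ):
  E: 85.5 − 1(73.96) = 11.54
  D: 0 + 2(73.96) = 147.9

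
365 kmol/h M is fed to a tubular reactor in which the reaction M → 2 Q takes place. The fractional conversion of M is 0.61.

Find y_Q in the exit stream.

0.758

M reacted = 0.61 × 365 = 222.7 kmol/h; ν_M = −1, so ξ = 222.7/1 = 222.7 kmol/h.
Outlet amounts (n = n₀ + ν ξ):
  M: 365 − 1(222.7) = 142.3
  Q: 0 + 2(222.7) = 445.3
Total out = 587.6 kmol/h; y_Q = 445.3 / 587.6 = 0.7578.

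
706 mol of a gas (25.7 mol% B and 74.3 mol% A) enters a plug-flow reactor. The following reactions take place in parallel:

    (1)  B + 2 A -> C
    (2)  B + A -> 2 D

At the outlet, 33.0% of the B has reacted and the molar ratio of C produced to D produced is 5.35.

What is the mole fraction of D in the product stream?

0.0172

Conversion of B: B consumed = 0.33 × 181.4 = 59.88 mol = 1ξ₁ + 1ξ₂.
Selectivity: 1ξ₁ / (2ξ₂) = 5.35 → ξ₁ = 10.7 ξ₂.
Substitute: (1·10.7 + 1) ξ₂ = 59.88 → ξ₂ = 5.118 mol, ξ₁ = 54.76 mol.
Outlet amounts (n = n₀ + Σ ν·ξ):
  B: 181.4 − 1(54.76) − 1(5.118) = 121.6
  A: 524.6 − 2(54.76) − 1(5.118) = 409.9
  C: 0 + 1(54.76) = 54.76
  D: 0 + 2(5.118) = 10.24
Total out = 596.5 mol; y_D = 10.24 / 596.5 = 0.01716.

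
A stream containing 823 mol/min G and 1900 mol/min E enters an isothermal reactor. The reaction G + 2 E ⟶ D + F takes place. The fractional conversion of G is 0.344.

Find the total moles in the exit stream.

2440 mol/min

G reacted = 0.344 × 823 = 283.1 mol/min; ν_G = −1, so ξ = 283.1/1 = 283.1 mol/min.
Outlet amounts (n = n₀ + ν ξ):
  G: 823 − 1(283.1) = 539.9
  E: 1900 − 2(283.1) = 1334
  D: 0 + 1(283.1) = 283.1
  F: 0 + 1(283.1) = 283.1
Total out = 539.9 + 1334 + 283.1 + 283.1 = 2440 mol/min.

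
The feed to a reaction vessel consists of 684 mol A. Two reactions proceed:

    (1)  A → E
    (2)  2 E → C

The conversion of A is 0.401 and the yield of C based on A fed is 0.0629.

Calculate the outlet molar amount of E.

188 mol

Conversion of A: A consumed = 1ξ₁ = 0.401 × 684 → ξ₁ = 274.3 mol.
Yield of C: 1ξ₂ / 684 = 0.0629 → ξ₂ = 43.02 mol.
Outlet amounts (n = n₀ + Σ ν·ξ):
  A: 684 − 1(274.3) = 409.7
  E: 0 + 1(274.3) − 2(43.02) = 188.2
  C: 0 + 1(43.02) = 43.02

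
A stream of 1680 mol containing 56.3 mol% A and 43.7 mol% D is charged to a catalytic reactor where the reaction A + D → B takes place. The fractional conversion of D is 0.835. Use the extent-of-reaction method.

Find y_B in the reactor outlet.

D reacted = 0.835 × 734.2 = 613 mol; ν_D = −1, so ξ = 613/1 = 613 mol.
Outlet amounts (n = n₀ + ν ξ):
  A: 945.8 − 1(613) = 332.8
  D: 734.2 − 1(613) = 121.1
  B: 0 + 1(613) = 613
Total out = 1067 mol; y_B = 613 / 1067 = 0.5745.

0.575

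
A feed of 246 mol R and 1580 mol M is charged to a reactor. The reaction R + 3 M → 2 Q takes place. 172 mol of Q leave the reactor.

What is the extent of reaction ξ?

For Q: n = n₀ + 2ξ → 172 = 0 + 2ξ, giving ξ = 86 mol.
Outlet amounts (n = n₀ + ν ξ):
  R: 246 − 1(86) = 160
  M: 1580 − 3(86) = 1322
  Q: 0 + 2(86) = 172

ξ = 86 mol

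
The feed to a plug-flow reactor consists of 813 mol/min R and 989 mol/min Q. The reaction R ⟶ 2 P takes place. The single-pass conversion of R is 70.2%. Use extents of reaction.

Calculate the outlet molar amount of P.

R reacted = 0.702 × 813 = 570.7 mol/min; ν_R = −1, so ξ = 570.7/1 = 570.7 mol/min.
Outlet amounts (n = n₀ + ν ξ):
  R: 813 − 1(570.7) = 242.3
  P: 0 + 2(570.7) = 1141
  Q: 989 (inert)

1140 mol/min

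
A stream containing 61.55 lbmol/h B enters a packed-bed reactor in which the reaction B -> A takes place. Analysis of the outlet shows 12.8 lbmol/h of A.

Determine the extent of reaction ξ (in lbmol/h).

For A: n = n₀ + 1ξ → 12.8 = 0 + 1ξ, giving ξ = 12.8 lbmol/h.
Outlet amounts (n = n₀ + ν ξ):
  B: 61.55 − 1(12.8) = 48.75
  A: 0 + 1(12.8) = 12.8

ξ = 12.8 lbmol/h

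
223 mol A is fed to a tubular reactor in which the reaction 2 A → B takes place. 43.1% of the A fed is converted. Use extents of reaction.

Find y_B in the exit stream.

0.275

A reacted = 0.431 × 223 = 96.11 mol; ν_A = −2, so ξ = 96.11/2 = 48.06 mol.
Outlet amounts (n = n₀ + ν ξ):
  A: 223 − 2(48.06) = 126.9
  B: 0 + 1(48.06) = 48.06
Total out = 174.9 mol; y_B = 48.06 / 174.9 = 0.2747.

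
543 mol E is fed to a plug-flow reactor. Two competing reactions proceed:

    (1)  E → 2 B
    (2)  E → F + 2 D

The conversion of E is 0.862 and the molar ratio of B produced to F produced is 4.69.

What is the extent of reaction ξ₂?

ξ₂ = 140 mol

Conversion of E: E consumed = 0.862 × 543 = 468.1 mol = 1ξ₁ + 1ξ₂.
Selectivity: 2ξ₁ / (1ξ₂) = 4.69 → ξ₁ = 2.345 ξ₂.
Substitute: (1·2.345 + 1) ξ₂ = 468.1 → ξ₂ = 139.9 mol, ξ₁ = 328.1 mol.
Outlet amounts (n = n₀ + Σ ν·ξ):
  E: 543 − 1(328.1) − 1(139.9) = 74.93
  B: 0 + 2(328.1) = 656.3
  F: 0 + 1(139.9) = 139.9
  D: 0 + 2(139.9) = 279.9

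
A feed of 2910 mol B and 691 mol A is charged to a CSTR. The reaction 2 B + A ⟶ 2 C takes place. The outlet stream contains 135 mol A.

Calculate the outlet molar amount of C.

1110 mol

For A: n = n₀ − 1ξ → 135 = 691 − 1ξ, giving ξ = 556 mol.
Outlet amounts (n = n₀ + ν ξ):
  B: 2910 − 2(556) = 1798
  A: 691 − 1(556) = 135
  C: 0 + 2(556) = 1112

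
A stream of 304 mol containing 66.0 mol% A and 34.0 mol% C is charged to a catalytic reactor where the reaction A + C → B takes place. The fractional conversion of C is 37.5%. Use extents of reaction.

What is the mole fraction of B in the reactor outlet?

C reacted = 0.375 × 103.4 = 38.76 mol; ν_C = −1, so ξ = 38.76/1 = 38.76 mol.
Outlet amounts (n = n₀ + ν ξ):
  A: 200.6 − 1(38.76) = 161.9
  C: 103.4 − 1(38.76) = 64.6
  B: 0 + 1(38.76) = 38.76
Total out = 265.2 mol; y_B = 38.76 / 265.2 = 0.1461.

0.146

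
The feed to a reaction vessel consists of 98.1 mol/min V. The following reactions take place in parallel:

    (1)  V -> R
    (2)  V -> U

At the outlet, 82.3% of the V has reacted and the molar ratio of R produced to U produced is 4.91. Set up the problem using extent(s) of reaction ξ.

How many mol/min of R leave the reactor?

Conversion of V: V consumed = 0.823 × 98.1 = 80.74 mol/min = 1ξ₁ + 1ξ₂.
Selectivity: 1ξ₁ / (1ξ₂) = 4.91 → ξ₁ = 4.91 ξ₂.
Substitute: (1·4.91 + 1) ξ₂ = 80.74 → ξ₂ = 13.66 mol/min, ξ₁ = 67.08 mol/min.
Outlet amounts (n = n₀ + Σ ν·ξ):
  V: 98.1 − 1(67.08) − 1(13.66) = 17.36
  R: 0 + 1(67.08) = 67.08
  U: 0 + 1(13.66) = 13.66

67.1 mol/min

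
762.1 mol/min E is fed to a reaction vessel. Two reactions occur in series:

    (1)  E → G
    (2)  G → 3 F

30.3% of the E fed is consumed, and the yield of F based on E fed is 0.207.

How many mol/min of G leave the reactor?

178 mol/min

Conversion of E: E consumed = 1ξ₁ = 0.303 × 762.1 → ξ₁ = 230.9 mol/min.
Yield of F: 3ξ₂ / 762.1 = 0.207 → ξ₂ = 52.58 mol/min.
Outlet amounts (n = n₀ + Σ ν·ξ):
  E: 762.1 − 1(230.9) = 531.2
  G: 0 + 1(230.9) − 1(52.58) = 178.3
  F: 0 + 3(52.58) = 157.8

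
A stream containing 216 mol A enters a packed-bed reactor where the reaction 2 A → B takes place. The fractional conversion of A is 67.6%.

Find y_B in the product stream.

0.511

A reacted = 0.676 × 216 = 146 mol; ν_A = −2, so ξ = 146/2 = 73.01 mol.
Outlet amounts (n = n₀ + ν ξ):
  A: 216 − 2(73.01) = 69.98
  B: 0 + 1(73.01) = 73.01
Total out = 143 mol; y_B = 73.01 / 143 = 0.5106.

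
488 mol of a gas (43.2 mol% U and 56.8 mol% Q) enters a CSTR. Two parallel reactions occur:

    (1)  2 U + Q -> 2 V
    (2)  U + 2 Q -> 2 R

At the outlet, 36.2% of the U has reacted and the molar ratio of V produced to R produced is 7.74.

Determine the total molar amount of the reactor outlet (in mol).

448 mol

Conversion of U: U consumed = 0.362 × 210.8 = 76.32 mol = 2ξ₁ + 1ξ₂.
Selectivity: 2ξ₁ / (2ξ₂) = 7.74 → ξ₁ = 7.74 ξ₂.
Substitute: (2·7.74 + 1) ξ₂ = 76.32 → ξ₂ = 4.631 mol, ξ₁ = 35.84 mol.
Outlet amounts (n = n₀ + Σ ν·ξ):
  U: 210.8 − 2(35.84) − 1(4.631) = 134.5
  Q: 277.2 − 1(35.84) − 2(4.631) = 232.1
  V: 0 + 2(35.84) = 71.68
  R: 0 + 2(4.631) = 9.262
Total out = 134.5 + 232.1 + 71.68 + 9.262 = 447.5 mol.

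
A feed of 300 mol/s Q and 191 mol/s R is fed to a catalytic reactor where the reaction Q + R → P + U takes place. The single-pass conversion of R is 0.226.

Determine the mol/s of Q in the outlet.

R reacted = 0.226 × 191 = 43.17 mol/s; ν_R = −1, so ξ = 43.17/1 = 43.17 mol/s.
Outlet amounts (n = n₀ + ν ξ):
  Q: 300 − 1(43.17) = 256.8
  R: 191 − 1(43.17) = 147.8
  P: 0 + 1(43.17) = 43.17
  U: 0 + 1(43.17) = 43.17

257 mol/s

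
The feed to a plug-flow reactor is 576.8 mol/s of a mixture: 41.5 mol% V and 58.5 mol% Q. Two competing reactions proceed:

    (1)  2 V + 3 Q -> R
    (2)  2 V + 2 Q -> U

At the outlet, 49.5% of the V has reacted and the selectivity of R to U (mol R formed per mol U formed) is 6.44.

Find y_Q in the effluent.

0.482

Conversion of V: V consumed = 0.495 × 239.4 = 118.5 mol/s = 2ξ₁ + 2ξ₂.
Selectivity: 1ξ₁ / (1ξ₂) = 6.44 → ξ₁ = 6.44 ξ₂.
Substitute: (2·6.44 + 2) ξ₂ = 118.5 → ξ₂ = 7.963 mol/s, ξ₁ = 51.28 mol/s.
Outlet amounts (n = n₀ + Σ ν·ξ):
  V: 239.4 − 2(51.28) − 2(7.963) = 120.9
  Q: 337.4 − 3(51.28) − 2(7.963) = 167.7
  R: 0 + 1(51.28) = 51.28
  U: 0 + 1(7.963) = 7.963
Total out = 347.8 mol/s; y_Q = 167.7 / 347.8 = 0.4821.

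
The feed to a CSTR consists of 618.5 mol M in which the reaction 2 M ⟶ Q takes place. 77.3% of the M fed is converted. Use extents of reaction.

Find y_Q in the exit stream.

0.63

M reacted = 0.773 × 618.5 = 478.1 mol; ν_M = −2, so ξ = 478.1/2 = 239.1 mol.
Outlet amounts (n = n₀ + ν ξ):
  M: 618.5 − 2(239.1) = 140.4
  Q: 0 + 1(239.1) = 239.1
Total out = 379.4 mol; y_Q = 239.1 / 379.4 = 0.63.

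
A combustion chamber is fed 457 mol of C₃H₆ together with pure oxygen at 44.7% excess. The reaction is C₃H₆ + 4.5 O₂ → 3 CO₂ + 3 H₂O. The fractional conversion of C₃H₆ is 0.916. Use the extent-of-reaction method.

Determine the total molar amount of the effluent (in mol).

Stoichiometric O₂ = 4.5 × 457 = 2056 mol; O₂ fed = 2056 × 1.447 = 2976 mol.
Fuel reacted = 0.916 × 457 → ξ = 418.6 mol.
Outlet (n = n₀ + ν ξ):
  C₃H₆: 457 − 1(418.6) = 38.39
  O₂: 2976 − 4.5(418.6) = 1092
  CO₂: 0 + 3(418.6) = 1256
  H₂O: 0 + 3(418.6) = 1256
Total out = 38.39 + 1092 + 1256 + 1256 = 3642 mol.

3640 mol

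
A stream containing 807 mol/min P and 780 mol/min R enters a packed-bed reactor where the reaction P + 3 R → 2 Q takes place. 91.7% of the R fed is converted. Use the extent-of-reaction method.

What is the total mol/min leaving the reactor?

1110 mol/min

R reacted = 0.917 × 780 = 715.3 mol/min; ν_R = −3, so ξ = 715.3/3 = 238.4 mol/min.
Outlet amounts (n = n₀ + ν ξ):
  P: 807 − 1(238.4) = 568.6
  R: 780 − 3(238.4) = 64.74
  Q: 0 + 2(238.4) = 476.8
Total out = 568.6 + 64.74 + 476.8 = 1110 mol/min.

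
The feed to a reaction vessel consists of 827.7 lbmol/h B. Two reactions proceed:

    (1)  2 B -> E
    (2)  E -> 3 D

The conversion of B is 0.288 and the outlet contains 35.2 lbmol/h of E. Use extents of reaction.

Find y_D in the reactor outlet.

0.287

Conversion of B: B consumed = 2ξ₁ = 0.288 × 827.7 → ξ₁ = 119.2 lbmol/h.
E balance: n_E = 0 + 1ξ₁ − 1ξ₂ = 35.2 → ξ₂ = (1·119.2 − 35.2)/1 = 83.99 lbmol/h.
Outlet amounts (n = n₀ + Σ ν·ξ):
  B: 827.7 − 2(119.2) = 589.3
  E: 0 + 1(119.2) − 1(83.99) = 35.2
  D: 0 + 3(83.99) = 252
Total out = 876.5 lbmol/h; y_D = 252 / 876.5 = 0.2875.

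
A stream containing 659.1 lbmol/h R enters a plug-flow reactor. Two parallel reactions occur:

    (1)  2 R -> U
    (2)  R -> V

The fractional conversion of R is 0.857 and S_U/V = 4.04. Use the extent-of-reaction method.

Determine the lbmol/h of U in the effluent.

251 lbmol/h

Conversion of R: R consumed = 0.857 × 659.1 = 564.8 lbmol/h = 2ξ₁ + 1ξ₂.
Selectivity: 1ξ₁ / (1ξ₂) = 4.04 → ξ₁ = 4.04 ξ₂.
Substitute: (2·4.04 + 1) ξ₂ = 564.8 → ξ₂ = 62.21 lbmol/h, ξ₁ = 251.3 lbmol/h.
Outlet amounts (n = n₀ + Σ ν·ξ):
  R: 659.1 − 2(251.3) − 1(62.21) = 94.25
  U: 0 + 1(251.3) = 251.3
  V: 0 + 1(62.21) = 62.21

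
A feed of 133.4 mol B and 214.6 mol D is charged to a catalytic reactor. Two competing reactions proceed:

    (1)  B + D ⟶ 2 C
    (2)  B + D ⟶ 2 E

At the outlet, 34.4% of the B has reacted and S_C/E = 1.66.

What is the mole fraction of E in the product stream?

0.0991

Conversion of B: B consumed = 0.344 × 133.4 = 45.89 mol = 1ξ₁ + 1ξ₂.
Selectivity: 2ξ₁ / (2ξ₂) = 1.66 → ξ₁ = 1.66 ξ₂.
Substitute: (1·1.66 + 1) ξ₂ = 45.89 → ξ₂ = 17.25 mol, ξ₁ = 28.64 mol.
Outlet amounts (n = n₀ + Σ ν·ξ):
  B: 133.4 − 1(28.64) − 1(17.25) = 87.51
  D: 214.6 − 1(28.64) − 1(17.25) = 168.7
  C: 0 + 2(28.64) = 57.28
  E: 0 + 2(17.25) = 34.5
Total out = 348 mol; y_E = 34.5 / 348 = 0.09915.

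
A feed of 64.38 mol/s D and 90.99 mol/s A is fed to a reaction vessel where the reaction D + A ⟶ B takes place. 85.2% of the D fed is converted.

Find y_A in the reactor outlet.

0.36

D reacted = 0.852 × 64.38 = 54.85 mol/s; ν_D = −1, so ξ = 54.85/1 = 54.85 mol/s.
Outlet amounts (n = n₀ + ν ξ):
  D: 64.38 − 1(54.85) = 9.528
  A: 90.99 − 1(54.85) = 36.14
  B: 0 + 1(54.85) = 54.85
Total out = 100.5 mol/s; y_A = 36.14 / 100.5 = 0.3595.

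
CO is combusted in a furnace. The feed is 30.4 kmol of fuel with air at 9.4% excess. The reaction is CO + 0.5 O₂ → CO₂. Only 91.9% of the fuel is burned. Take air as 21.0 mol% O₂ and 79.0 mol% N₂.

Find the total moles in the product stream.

Stoichiometric O₂ = 0.5 × 30.4 = 15.2 kmol; O₂ fed = 15.2 × 1.094 = 16.63 kmol.
N₂ fed = 16.63 × 79/21 = 62.56 kmol.
Fuel reacted = 0.919 × 30.4 → ξ = 27.94 kmol.
Outlet (n = n₀ + ν ξ):
  CO: 30.4 − 1(27.94) = 2.462
  O₂: 16.63 − 0.5(27.94) = 2.66
  N₂: 62.56 (inert)
  CO₂: 0 + 1(27.94) = 27.94
Total out = 2.462 + 2.66 + 62.56 + 27.94 = 95.62 kmol.

95.6 kmol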